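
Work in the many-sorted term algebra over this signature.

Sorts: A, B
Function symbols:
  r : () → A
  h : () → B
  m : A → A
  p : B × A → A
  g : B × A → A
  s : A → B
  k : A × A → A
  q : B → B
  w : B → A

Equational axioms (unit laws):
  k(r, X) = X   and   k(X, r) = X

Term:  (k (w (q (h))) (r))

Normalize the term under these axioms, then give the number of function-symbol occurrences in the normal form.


size = 3

1. (k (w (q (h))) (r))  →  (w (q (h)))
normal form: (w (q (h)))


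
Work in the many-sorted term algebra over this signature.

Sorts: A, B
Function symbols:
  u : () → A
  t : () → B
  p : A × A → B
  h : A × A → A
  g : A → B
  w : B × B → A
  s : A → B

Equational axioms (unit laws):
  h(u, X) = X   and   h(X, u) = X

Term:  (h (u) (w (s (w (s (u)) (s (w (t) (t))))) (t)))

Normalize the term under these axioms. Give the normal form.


1. (h (u) (w (s (w (s (u)) (s (w (t) (t))))) (t)))  →  (w (s (w (s (u)) (s (w (t) (t))))) (t))

normal form = (w (s (w (s (u)) (s (w (t) (t))))) (t))


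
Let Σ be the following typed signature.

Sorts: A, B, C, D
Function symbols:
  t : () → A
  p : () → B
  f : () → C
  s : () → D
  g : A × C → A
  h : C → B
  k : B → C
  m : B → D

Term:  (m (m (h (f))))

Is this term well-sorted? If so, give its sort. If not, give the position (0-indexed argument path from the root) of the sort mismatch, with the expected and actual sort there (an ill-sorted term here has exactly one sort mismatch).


      (f) : C
    (h (f)) : B
  (m (h (f))) : D
(m (m (h (f)))) : ✗ arg 0 at [0] has sort D, expected B

ill-sorted at position [0]: expected B, got D


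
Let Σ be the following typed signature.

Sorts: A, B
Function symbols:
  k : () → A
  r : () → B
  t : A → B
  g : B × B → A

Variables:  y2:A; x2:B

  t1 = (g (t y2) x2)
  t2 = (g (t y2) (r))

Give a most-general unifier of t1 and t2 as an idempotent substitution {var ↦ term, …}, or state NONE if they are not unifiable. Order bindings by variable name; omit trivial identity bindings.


{x2 ↦ (r)}


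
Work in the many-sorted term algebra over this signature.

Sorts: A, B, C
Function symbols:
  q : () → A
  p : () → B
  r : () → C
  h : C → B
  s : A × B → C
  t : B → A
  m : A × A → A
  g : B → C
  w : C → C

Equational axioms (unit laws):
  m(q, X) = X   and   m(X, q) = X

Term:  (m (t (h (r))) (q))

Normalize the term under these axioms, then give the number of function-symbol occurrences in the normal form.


1. (m (t (h (r))) (q))  →  (t (h (r)))
normal form: (t (h (r)))

size = 3


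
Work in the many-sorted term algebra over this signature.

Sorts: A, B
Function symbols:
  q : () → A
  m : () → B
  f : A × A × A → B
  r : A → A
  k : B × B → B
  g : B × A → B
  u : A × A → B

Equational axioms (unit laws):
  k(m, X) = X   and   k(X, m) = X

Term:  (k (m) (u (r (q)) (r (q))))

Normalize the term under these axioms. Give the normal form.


1. (k (m) (u (r (q)) (r (q))))  →  (u (r (q)) (r (q)))

normal form = (u (r (q)) (r (q)))


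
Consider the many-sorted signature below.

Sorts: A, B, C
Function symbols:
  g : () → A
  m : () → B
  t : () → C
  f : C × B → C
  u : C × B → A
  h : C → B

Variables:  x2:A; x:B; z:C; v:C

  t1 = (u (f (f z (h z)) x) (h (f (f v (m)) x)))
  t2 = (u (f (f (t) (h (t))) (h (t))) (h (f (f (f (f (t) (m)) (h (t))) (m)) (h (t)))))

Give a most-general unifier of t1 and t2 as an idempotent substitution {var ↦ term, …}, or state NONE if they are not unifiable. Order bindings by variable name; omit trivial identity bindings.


{v ↦ (f (f (t) (m)) (h (t))), x ↦ (h (t)), z ↦ (t)}


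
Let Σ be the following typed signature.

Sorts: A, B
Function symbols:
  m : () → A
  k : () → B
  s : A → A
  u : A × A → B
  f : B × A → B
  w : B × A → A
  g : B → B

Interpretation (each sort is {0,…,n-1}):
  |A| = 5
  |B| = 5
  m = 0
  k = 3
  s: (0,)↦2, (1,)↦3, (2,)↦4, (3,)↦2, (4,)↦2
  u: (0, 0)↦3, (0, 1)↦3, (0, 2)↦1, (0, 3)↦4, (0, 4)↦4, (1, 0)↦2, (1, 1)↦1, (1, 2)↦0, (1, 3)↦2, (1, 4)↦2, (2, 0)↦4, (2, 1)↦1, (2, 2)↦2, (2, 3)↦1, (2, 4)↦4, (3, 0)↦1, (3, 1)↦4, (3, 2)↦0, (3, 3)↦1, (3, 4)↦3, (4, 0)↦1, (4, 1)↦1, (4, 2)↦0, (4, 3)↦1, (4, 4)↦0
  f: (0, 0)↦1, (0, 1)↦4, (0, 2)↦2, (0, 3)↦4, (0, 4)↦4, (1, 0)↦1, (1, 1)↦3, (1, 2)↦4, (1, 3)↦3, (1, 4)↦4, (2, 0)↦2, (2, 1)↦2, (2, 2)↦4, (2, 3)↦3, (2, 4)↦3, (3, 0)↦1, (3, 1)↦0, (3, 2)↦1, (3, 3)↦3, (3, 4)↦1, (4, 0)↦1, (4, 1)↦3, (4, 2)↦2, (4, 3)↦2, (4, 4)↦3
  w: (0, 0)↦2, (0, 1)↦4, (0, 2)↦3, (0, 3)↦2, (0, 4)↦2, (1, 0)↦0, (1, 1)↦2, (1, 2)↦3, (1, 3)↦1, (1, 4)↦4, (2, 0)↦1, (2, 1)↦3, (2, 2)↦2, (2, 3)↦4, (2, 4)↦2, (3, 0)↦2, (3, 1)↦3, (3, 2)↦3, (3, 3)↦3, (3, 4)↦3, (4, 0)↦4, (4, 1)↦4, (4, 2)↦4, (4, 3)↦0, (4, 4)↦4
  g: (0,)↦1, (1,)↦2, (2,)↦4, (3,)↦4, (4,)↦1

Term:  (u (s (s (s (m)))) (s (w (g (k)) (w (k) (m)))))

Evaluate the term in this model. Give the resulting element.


value = 2

  m = 0
  (s (m)) = s(0,) = 2
  (s (s (m))) = s(2,) = 4
  (s (s (s (m)))) = s(4,) = 2
  k = 3
  (g (k)) = g(3,) = 4
  k = 3
  m = 0
  (w (k) (m)) = w(3, 0) = 2
  (w (g (k)) (w (k) (m))) = w(4, 2) = 4
  (s (w (g (k)) (w (k) (m)))) = s(4,) = 2
  (u (s (s (s (m)))) (s (w (g (k)) (w (k) (m))))) = u(2, 2) = 2


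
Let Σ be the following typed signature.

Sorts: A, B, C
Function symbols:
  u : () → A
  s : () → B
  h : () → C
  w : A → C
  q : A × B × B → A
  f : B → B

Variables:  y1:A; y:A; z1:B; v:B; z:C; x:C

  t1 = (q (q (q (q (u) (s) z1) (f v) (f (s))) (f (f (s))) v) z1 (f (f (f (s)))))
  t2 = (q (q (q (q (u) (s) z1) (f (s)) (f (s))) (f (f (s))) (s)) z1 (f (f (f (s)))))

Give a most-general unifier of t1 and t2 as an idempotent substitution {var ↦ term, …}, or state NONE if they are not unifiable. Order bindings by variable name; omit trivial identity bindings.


{v ↦ (s)}


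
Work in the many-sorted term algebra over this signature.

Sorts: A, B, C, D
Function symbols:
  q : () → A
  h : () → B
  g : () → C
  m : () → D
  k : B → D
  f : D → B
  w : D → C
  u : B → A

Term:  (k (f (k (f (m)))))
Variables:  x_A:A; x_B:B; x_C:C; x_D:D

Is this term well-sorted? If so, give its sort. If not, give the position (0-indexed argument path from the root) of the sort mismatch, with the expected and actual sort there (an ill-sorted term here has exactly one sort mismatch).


well-sorted; sort = D

        (m) : D
      (f (m)) : B
    (k (f (m))) : D
  (f (k (f (m)))) : B
(k (f (k (f (m))))) : D


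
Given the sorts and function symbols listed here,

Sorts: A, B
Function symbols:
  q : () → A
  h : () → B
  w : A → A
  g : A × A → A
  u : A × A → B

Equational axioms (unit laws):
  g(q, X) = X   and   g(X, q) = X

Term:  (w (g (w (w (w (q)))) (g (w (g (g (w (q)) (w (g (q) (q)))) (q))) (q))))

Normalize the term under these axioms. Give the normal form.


1. (w (g (w (w (w (q)))) (g (w (g (g (w (q)) (w (g (q) (q)))) (q))) (q))))  →  (w (g (w (w (w (q)))) (w (g (g (w (q)) (w (g (q) (q)))) (q)))))
2. (w (g (w (w (w (q)))) (w (g (g (w (q)) (w (g (q) (q)))) (q)))))  →  (w (g (w (w (w (q)))) (w (g (w (q)) (w (g (q) (q)))))))
3. (w (g (w (w (w (q)))) (w (g (w (q)) (w (g (q) (q)))))))  →  (w (g (w (w (w (q)))) (w (g (w (q)) (w (q))))))

normal form = (w (g (w (w (w (q)))) (w (g (w (q)) (w (q))))))


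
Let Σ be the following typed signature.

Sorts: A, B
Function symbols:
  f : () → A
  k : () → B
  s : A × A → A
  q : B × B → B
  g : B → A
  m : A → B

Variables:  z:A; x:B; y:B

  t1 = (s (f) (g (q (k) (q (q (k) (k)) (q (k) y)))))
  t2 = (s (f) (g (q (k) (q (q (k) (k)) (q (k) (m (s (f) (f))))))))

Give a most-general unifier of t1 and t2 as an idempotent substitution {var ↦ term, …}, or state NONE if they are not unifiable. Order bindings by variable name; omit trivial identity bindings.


{y ↦ (m (s (f) (f)))}


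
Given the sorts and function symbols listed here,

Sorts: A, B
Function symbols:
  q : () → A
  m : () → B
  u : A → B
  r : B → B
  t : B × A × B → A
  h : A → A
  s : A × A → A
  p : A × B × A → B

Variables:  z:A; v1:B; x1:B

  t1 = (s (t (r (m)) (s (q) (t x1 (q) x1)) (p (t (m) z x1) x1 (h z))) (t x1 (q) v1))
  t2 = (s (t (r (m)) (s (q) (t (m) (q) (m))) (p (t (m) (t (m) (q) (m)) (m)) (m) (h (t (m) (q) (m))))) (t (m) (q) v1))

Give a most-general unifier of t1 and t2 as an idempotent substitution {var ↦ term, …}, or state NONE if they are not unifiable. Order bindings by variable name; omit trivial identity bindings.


{x1 ↦ (m), z ↦ (t (m) (q) (m))}


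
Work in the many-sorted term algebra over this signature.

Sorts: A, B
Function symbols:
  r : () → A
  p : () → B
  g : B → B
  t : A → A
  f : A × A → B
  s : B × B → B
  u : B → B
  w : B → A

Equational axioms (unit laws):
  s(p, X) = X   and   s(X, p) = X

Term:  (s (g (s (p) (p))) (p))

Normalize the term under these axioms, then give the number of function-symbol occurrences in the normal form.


size = 2

1. (s (g (s (p) (p))) (p))  →  (g (s (p) (p)))
2. (g (s (p) (p)))  →  (g (p))
normal form: (g (p))


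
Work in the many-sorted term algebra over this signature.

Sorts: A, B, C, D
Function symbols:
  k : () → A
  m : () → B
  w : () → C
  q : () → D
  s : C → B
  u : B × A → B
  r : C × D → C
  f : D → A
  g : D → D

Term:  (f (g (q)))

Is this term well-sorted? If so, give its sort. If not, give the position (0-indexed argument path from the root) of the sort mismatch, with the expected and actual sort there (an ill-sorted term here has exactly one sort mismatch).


well-sorted; sort = A

    (q) : D
  (g (q)) : D
(f (g (q))) : A


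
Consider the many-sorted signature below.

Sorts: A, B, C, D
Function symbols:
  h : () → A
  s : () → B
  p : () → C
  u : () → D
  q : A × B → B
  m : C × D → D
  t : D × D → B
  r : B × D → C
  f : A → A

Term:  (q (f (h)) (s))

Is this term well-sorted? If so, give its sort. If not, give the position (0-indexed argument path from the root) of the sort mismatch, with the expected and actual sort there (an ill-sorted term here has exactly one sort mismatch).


well-sorted; sort = B

    (h) : A
  (f (h)) : A
  (s) : B
(q (f (h)) (s)) : B


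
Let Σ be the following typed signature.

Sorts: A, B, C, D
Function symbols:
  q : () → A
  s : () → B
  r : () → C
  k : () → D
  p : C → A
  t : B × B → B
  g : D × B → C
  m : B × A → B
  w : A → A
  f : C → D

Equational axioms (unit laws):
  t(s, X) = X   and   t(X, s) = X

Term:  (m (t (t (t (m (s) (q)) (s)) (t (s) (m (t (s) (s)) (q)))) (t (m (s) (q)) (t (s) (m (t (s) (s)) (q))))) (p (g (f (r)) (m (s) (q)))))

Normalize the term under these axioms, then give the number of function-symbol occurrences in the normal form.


1. (m (t (t (t (m (s) (q)) (s)) (t (s) (m (t (s) (s)) (q)))) (t (m (s) (q)) (t (s) (m (t (s) (s)) (q))))) (p (g (f (r)) (m (s) (q)))))  →  (m (t (t (m (s) (q)) (t (s) (m (t (s) (s)) (q)))) (t (m (s) (q)) (t (s) (m (t (s) (s)) (q))))) (p (g (f (r)) (m (s) (q)))))
2. (m (t (t (m (s) (q)) (t (s) (m (t (s) (s)) (q)))) (t (m (s) (q)) (t (s) (m (t (s) (s)) (q))))) (p (g (f (r)) (m (s) (q)))))  →  (m (t (t (m (s) (q)) (m (t (s) (s)) (q))) (t (m (s) (q)) (t (s) (m (t (s) (s)) (q))))) (p (g (f (r)) (m (s) (q)))))
3. (m (t (t (m (s) (q)) (m (t (s) (s)) (q))) (t (m (s) (q)) (t (s) (m (t (s) (s)) (q))))) (p (g (f (r)) (m (s) (q)))))  →  (m (t (t (m (s) (q)) (m (s) (q))) (t (m (s) (q)) (t (s) (m (t (s) (s)) (q))))) (p (g (f (r)) (m (s) (q)))))
4. (m (t (t (m (s) (q)) (m (s) (q))) (t (m (s) (q)) (t (s) (m (t (s) (s)) (q))))) (p (g (f (r)) (m (s) (q)))))  →  (m (t (t (m (s) (q)) (m (s) (q))) (t (m (s) (q)) (m (t (s) (s)) (q)))) (p (g (f (r)) (m (s) (q)))))
5. (m (t (t (m (s) (q)) (m (s) (q))) (t (m (s) (q)) (m (t (s) (s)) (q)))) (p (g (f (r)) (m (s) (q)))))  →  (m (t (t (m (s) (q)) (m (s) (q))) (t (m (s) (q)) (m (s) (q)))) (p (g (f (r)) (m (s) (q)))))
normal form: (m (t (t (m (s) (q)) (m (s) (q))) (t (m (s) (q)) (m (s) (q)))) (p (g (f (r)) (m (s) (q)))))

size = 23


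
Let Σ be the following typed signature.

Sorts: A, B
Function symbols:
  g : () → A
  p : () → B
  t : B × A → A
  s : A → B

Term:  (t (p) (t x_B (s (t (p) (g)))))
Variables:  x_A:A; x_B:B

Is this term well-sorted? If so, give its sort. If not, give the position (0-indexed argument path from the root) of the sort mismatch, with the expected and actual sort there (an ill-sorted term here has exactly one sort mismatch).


  (p) : B
    x_B : B
        (p) : B
        (g) : A
      (t (p) (g)) : A
    (s (t (p) (g))) : B
  (t x_B (s (t (p) (g)))) : ✗ arg 1 at [1, 1] has sort B, expected A

ill-sorted at position [1, 1]: expected A, got B


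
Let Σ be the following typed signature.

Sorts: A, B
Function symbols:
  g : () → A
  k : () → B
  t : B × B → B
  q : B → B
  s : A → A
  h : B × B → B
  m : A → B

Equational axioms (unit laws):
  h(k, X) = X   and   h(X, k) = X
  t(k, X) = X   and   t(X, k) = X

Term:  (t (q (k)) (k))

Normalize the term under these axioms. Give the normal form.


1. (t (q (k)) (k))  →  (q (k))

normal form = (q (k))


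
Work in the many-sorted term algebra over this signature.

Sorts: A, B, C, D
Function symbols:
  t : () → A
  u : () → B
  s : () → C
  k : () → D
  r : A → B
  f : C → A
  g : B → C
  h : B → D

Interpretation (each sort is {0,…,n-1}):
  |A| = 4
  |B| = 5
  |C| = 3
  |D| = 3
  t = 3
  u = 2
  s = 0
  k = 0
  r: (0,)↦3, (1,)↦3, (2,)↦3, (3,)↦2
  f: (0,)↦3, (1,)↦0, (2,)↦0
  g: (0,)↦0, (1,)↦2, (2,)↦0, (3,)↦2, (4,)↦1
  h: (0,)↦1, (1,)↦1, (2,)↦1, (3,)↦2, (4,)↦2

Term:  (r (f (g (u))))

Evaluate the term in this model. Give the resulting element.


  u = 2
  (g (u)) = g(2,) = 0
  (f (g (u))) = f(0,) = 3
  (r (f (g (u)))) = r(3,) = 2

value = 2


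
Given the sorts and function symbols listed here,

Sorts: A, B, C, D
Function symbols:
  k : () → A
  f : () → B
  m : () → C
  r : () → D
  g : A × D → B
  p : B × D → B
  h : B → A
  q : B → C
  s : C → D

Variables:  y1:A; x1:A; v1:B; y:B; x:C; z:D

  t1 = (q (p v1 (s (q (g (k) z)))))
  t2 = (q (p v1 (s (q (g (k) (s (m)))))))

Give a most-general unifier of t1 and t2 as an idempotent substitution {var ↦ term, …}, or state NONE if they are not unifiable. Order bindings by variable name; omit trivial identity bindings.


{z ↦ (s (m))}


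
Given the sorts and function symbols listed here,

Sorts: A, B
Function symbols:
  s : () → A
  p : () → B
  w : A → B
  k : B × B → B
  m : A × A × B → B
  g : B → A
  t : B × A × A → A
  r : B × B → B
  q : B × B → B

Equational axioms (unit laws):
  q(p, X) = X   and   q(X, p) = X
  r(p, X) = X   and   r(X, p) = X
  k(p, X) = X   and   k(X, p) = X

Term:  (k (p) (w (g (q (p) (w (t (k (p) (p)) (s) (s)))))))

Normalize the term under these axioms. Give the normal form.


1. (k (p) (w (g (q (p) (w (t (k (p) (p)) (s) (s)))))))  →  (w (g (q (p) (w (t (k (p) (p)) (s) (s))))))
2. (w (g (q (p) (w (t (k (p) (p)) (s) (s))))))  →  (w (g (w (t (k (p) (p)) (s) (s)))))
3. (w (g (w (t (k (p) (p)) (s) (s)))))  →  (w (g (w (t (p) (s) (s)))))

normal form = (w (g (w (t (p) (s) (s)))))


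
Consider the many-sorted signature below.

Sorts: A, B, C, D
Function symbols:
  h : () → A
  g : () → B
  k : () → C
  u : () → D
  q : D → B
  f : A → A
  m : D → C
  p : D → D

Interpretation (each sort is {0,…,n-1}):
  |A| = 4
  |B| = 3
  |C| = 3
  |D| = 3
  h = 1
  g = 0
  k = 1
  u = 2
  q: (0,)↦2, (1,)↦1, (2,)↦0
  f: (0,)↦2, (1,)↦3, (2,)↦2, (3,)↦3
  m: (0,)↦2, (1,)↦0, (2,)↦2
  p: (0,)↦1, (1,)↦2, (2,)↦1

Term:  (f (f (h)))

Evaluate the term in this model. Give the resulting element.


value = 3

  h = 1
  (f (h)) = f(1,) = 3
  (f (f (h))) = f(3,) = 3


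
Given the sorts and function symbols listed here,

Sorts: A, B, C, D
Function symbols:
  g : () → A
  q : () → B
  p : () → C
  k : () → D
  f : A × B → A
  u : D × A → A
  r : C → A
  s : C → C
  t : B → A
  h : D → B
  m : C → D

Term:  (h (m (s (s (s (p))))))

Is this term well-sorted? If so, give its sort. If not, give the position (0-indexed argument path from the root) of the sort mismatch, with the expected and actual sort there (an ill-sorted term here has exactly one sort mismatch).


          (p) : C
        (s (p)) : C
      (s (s (p))) : C
    (s (s (s (p)))) : C
  (m (s (s (s (p))))) : D
(h (m (s (s (s (p)))))) : B

well-sorted; sort = B


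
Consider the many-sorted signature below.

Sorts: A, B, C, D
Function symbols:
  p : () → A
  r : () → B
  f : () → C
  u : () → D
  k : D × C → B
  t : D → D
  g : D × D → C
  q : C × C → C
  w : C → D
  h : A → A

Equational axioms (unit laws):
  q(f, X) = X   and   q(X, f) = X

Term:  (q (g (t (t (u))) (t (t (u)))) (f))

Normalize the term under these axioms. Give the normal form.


1. (q (g (t (t (u))) (t (t (u)))) (f))  →  (g (t (t (u))) (t (t (u))))

normal form = (g (t (t (u))) (t (t (u))))


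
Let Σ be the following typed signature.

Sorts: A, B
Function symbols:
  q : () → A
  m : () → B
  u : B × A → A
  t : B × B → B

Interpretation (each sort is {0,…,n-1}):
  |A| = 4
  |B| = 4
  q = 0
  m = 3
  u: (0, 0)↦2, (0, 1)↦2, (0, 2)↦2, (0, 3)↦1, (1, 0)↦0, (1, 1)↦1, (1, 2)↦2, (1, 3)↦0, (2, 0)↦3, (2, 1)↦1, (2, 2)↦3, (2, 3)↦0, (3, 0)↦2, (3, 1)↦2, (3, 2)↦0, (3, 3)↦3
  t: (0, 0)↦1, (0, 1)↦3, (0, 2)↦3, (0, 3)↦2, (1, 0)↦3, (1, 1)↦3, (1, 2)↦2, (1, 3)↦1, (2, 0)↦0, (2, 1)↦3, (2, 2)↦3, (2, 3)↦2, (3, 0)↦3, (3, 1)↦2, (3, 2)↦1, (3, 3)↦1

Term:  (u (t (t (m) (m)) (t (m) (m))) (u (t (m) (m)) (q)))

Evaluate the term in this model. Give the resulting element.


value = 2

  m = 3
  m = 3
  (t (m) (m)) = t(3, 3) = 1
  m = 3
  m = 3
  (t (m) (m)) = t(3, 3) = 1
  (t (t (m) (m)) (t (m) (m))) = t(1, 1) = 3
  m = 3
  m = 3
  (t (m) (m)) = t(3, 3) = 1
  q = 0
  (u (t (m) (m)) (q)) = u(1, 0) = 0
  (u (t (t (m) (m)) (t (m) (m))) (u (t (m) (m)) (q))) = u(3, 0) = 2


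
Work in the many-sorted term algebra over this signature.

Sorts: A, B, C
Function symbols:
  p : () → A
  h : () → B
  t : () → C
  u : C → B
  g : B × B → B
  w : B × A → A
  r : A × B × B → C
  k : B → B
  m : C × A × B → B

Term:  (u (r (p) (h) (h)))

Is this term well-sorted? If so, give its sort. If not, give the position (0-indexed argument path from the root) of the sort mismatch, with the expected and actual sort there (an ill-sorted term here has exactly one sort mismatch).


    (p) : A
    (h) : B
    (h) : B
  (r (p) (h) (h)) : C
(u (r (p) (h) (h))) : B

well-sorted; sort = B


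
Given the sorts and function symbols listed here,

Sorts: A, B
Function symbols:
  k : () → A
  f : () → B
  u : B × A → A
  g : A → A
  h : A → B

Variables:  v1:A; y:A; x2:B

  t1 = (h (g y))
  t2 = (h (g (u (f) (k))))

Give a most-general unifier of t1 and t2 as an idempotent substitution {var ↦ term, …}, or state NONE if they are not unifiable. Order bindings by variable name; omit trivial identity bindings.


{y ↦ (u (f) (k))}


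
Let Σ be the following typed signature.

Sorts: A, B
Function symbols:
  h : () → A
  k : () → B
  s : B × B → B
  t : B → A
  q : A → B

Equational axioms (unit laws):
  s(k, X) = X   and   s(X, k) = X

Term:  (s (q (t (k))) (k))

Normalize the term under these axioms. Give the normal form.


normal form = (q (t (k)))

1. (s (q (t (k))) (k))  →  (q (t (k)))


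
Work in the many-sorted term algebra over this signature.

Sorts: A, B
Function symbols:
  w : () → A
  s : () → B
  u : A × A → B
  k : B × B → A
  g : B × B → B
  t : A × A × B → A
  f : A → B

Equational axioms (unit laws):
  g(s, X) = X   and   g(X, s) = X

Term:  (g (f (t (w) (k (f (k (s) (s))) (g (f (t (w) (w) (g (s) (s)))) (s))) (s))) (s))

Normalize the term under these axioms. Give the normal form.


1. (g (f (t (w) (k (f (k (s) (s))) (g (f (t (w) (w) (g (s) (s)))) (s))) (s))) (s))  →  (f (t (w) (k (f (k (s) (s))) (g (f (t (w) (w) (g (s) (s)))) (s))) (s)))
2. (f (t (w) (k (f (k (s) (s))) (g (f (t (w) (w) (g (s) (s)))) (s))) (s)))  →  (f (t (w) (k (f (k (s) (s))) (f (t (w) (w) (g (s) (s))))) (s)))
3. (f (t (w) (k (f (k (s) (s))) (f (t (w) (w) (g (s) (s))))) (s)))  →  (f (t (w) (k (f (k (s) (s))) (f (t (w) (w) (s)))) (s)))

normal form = (f (t (w) (k (f (k (s) (s))) (f (t (w) (w) (s)))) (s)))


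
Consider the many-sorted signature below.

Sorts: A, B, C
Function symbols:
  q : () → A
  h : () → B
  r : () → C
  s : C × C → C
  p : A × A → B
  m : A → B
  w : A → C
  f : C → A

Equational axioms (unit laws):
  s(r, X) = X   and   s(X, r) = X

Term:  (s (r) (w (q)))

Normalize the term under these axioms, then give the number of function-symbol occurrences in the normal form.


1. (s (r) (w (q)))  →  (w (q))
normal form: (w (q))

size = 2


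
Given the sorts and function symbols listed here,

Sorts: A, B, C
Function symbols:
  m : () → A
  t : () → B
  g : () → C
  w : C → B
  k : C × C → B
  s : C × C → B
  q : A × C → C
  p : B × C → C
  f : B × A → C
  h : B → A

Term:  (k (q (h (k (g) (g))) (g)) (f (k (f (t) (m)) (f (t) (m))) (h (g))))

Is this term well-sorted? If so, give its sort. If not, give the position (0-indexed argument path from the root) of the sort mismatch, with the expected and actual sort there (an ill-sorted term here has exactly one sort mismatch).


        (g) : C
        (g) : C
      (k (g) (g)) : B
    (h (k (g) (g))) : A
    (g) : C
  (q (h (k (g) (g))) (g)) : C
        (t) : B
        (m) : A
      (f (t) (m)) : C
        (t) : B
        (m) : A
      (f (t) (m)) : C
    (k (f (t) (m)) (f (t) (m))) : B
      (g) : C
    (h (g)) : ✗ arg 0 at [1, 1, 0] has sort C, expected B

ill-sorted at position [1, 1, 0]: expected B, got C


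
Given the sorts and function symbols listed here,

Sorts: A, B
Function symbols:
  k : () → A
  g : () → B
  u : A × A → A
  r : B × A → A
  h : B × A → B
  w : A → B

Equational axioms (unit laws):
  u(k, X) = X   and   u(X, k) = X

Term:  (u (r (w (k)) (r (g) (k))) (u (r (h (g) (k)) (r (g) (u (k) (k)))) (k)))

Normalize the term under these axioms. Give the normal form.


normal form = (u (r (w (k)) (r (g) (k))) (r (h (g) (k)) (r (g) (k))))

1. (u (r (w (k)) (r (g) (k))) (u (r (h (g) (k)) (r (g) (u (k) (k)))) (k)))  →  (u (r (w (k)) (r (g) (k))) (r (h (g) (k)) (r (g) (u (k) (k)))))
2. (u (r (w (k)) (r (g) (k))) (r (h (g) (k)) (r (g) (u (k) (k)))))  →  (u (r (w (k)) (r (g) (k))) (r (h (g) (k)) (r (g) (k))))


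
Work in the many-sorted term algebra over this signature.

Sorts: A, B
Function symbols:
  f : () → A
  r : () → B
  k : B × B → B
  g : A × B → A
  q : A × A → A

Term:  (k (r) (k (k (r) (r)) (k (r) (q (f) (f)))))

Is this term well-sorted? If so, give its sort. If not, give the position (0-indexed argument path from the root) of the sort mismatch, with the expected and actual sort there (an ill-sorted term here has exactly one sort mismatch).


ill-sorted at position [1, 1, 1]: expected B, got A

  (r) : B
      (r) : B
      (r) : B
    (k (r) (r)) : B
      (r) : B
        (f) : A
        (f) : A
      (q (f) (f)) : A
    (k (r) (q (f) (f))) : ✗ arg 1 at [1, 1, 1] has sort A, expected B


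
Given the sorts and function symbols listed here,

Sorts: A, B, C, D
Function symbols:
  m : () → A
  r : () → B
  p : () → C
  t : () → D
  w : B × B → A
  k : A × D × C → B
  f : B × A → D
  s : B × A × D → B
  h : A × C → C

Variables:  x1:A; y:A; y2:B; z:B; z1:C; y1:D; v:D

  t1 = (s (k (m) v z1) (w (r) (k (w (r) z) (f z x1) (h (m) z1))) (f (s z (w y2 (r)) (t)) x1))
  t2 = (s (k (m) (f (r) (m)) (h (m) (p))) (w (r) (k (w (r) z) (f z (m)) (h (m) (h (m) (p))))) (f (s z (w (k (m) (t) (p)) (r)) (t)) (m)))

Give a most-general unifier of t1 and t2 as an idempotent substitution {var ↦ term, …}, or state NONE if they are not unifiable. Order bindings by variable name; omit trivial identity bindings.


{v ↦ (f (r) (m)), x1 ↦ (m), y2 ↦ (k (m) (t) (p)), z1 ↦ (h (m) (p))}


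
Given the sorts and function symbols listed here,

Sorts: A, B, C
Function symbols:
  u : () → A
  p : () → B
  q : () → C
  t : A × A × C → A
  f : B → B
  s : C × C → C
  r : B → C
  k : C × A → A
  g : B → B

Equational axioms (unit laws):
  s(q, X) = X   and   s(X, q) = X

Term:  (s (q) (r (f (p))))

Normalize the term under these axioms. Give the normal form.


normal form = (r (f (p)))

1. (s (q) (r (f (p))))  →  (r (f (p)))


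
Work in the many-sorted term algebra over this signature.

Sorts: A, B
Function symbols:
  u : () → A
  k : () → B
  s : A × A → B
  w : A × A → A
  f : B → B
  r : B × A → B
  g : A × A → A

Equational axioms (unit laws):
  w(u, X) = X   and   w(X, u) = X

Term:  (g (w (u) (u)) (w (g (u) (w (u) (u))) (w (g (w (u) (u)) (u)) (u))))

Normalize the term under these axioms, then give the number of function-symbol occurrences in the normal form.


1. (g (w (u) (u)) (w (g (u) (w (u) (u))) (w (g (w (u) (u)) (u)) (u))))  →  (g (u) (w (g (u) (w (u) (u))) (w (g (w (u) (u)) (u)) (u))))
2. (g (u) (w (g (u) (w (u) (u))) (w (g (w (u) (u)) (u)) (u))))  →  (g (u) (w (g (u) (u)) (w (g (w (u) (u)) (u)) (u))))
3. (g (u) (w (g (u) (u)) (w (g (w (u) (u)) (u)) (u))))  →  (g (u) (w (g (u) (u)) (g (w (u) (u)) (u))))
4. (g (u) (w (g (u) (u)) (g (w (u) (u)) (u))))  →  (g (u) (w (g (u) (u)) (g (u) (u))))
normal form: (g (u) (w (g (u) (u)) (g (u) (u))))

size = 9


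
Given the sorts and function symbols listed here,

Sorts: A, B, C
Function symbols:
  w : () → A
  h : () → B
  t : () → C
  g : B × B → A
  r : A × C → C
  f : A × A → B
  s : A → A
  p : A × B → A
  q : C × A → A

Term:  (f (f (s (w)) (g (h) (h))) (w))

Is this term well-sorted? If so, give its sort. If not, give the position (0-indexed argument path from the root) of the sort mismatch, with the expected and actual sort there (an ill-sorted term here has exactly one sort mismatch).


ill-sorted at position [0]: expected A, got B

      (w) : A
    (s (w)) : A
      (h) : B
      (h) : B
    (g (h) (h)) : A
  (f (s (w)) (g (h) (h))) : B
  (w) : A
(f (f (s (w)) (g (h) (h))) (w)) : ✗ arg 0 at [0] has sort B, expected A


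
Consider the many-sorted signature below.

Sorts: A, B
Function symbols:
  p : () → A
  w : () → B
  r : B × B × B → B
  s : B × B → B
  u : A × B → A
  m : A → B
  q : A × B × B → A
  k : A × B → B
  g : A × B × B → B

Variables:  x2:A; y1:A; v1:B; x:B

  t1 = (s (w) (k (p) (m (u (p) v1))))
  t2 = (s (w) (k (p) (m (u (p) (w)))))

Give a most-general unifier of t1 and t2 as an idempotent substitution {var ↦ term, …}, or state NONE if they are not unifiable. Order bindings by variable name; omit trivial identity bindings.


{v1 ↦ (w)}


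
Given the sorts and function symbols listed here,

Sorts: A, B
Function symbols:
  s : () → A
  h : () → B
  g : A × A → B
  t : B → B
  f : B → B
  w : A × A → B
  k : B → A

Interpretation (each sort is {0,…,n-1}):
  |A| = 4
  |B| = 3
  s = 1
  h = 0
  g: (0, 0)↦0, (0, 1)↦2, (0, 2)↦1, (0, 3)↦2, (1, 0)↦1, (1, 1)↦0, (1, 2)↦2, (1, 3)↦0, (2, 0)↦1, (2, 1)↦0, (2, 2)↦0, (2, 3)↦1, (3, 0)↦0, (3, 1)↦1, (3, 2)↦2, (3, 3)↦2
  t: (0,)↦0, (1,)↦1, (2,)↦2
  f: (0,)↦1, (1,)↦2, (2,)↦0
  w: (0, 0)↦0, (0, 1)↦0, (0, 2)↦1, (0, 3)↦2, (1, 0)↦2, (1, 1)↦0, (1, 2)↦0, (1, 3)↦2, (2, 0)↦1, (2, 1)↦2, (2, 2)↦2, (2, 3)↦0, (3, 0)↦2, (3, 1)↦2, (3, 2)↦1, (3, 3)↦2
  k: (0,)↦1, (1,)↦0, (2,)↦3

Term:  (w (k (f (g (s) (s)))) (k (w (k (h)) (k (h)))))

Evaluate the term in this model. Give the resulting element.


  s = 1
  s = 1
  (g (s) (s)) = g(1, 1) = 0
  (f (g (s) (s))) = f(0,) = 1
  (k (f (g (s) (s)))) = k(1,) = 0
  h = 0
  (k (h)) = k(0,) = 1
  h = 0
  (k (h)) = k(0,) = 1
  (w (k (h)) (k (h))) = w(1, 1) = 0
  (k (w (k (h)) (k (h)))) = k(0,) = 1
  (w (k (f (g (s) (s)))) (k (w (k (h)) (k (h))))) = w(0, 1) = 0

value = 0


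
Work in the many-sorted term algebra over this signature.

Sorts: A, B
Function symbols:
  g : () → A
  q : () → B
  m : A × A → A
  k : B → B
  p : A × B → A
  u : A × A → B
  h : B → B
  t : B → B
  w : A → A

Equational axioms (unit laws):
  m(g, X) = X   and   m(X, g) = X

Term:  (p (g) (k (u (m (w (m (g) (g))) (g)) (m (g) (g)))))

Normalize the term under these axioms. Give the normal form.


normal form = (p (g) (k (u (w (g)) (g))))

1. (p (g) (k (u (m (w (m (g) (g))) (g)) (m (g) (g)))))  →  (p (g) (k (u (w (m (g) (g))) (m (g) (g)))))
2. (p (g) (k (u (w (m (g) (g))) (m (g) (g)))))  →  (p (g) (k (u (w (g)) (m (g) (g)))))
3. (p (g) (k (u (w (g)) (m (g) (g)))))  →  (p (g) (k (u (w (g)) (g))))


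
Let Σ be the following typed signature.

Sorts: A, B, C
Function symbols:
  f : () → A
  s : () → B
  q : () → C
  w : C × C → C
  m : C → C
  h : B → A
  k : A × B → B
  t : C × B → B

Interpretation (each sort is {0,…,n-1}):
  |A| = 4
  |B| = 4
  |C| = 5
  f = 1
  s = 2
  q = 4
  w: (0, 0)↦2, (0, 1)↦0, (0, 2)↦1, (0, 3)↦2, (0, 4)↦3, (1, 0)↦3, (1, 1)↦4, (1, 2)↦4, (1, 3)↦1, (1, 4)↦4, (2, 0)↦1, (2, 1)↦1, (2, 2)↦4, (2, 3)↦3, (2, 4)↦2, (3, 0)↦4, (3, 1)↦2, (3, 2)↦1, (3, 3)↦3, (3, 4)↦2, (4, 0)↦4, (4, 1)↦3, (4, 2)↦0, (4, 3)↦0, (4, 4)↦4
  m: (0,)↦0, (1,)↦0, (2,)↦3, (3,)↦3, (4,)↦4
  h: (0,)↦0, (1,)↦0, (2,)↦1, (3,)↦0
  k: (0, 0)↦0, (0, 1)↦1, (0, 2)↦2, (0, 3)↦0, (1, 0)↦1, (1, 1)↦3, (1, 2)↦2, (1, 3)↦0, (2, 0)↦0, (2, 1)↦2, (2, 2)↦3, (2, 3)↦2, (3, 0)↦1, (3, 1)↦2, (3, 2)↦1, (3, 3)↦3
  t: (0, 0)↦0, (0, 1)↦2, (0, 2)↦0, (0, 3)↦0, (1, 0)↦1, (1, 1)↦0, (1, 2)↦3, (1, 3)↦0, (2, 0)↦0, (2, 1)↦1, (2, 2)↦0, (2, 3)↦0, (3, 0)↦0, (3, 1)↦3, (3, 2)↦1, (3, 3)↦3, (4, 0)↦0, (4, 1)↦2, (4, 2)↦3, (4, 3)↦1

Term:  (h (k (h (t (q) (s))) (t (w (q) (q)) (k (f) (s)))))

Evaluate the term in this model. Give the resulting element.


  q = 4
  s = 2
  (t (q) (s)) = t(4, 2) = 3
  (h (t (q) (s))) = h(3,) = 0
  q = 4
  q = 4
  (w (q) (q)) = w(4, 4) = 4
  f = 1
  s = 2
  (k (f) (s)) = k(1, 2) = 2
  (t (w (q) (q)) (k (f) (s))) = t(4, 2) = 3
  (k (h (t (q) (s))) (t (w (q) (q)) (k (f) (s)))) = k(0, 3) = 0
  (h (k (h (t (q) (s))) (t (w (q) (q)) (k (f) (s))))) = h(0,) = 0

value = 0


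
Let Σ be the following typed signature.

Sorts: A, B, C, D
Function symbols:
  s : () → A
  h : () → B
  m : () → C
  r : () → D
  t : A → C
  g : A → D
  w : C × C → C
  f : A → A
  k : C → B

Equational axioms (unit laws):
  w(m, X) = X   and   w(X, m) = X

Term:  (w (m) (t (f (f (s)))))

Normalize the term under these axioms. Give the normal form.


normal form = (t (f (f (s))))

1. (w (m) (t (f (f (s)))))  →  (t (f (f (s))))


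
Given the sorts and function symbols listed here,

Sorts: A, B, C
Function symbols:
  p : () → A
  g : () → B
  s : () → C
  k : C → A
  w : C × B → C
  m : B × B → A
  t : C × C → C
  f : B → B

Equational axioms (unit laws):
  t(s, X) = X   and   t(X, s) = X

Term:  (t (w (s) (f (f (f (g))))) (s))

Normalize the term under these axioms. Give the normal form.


normal form = (w (s) (f (f (f (g)))))

1. (t (w (s) (f (f (f (g))))) (s))  →  (w (s) (f (f (f (g)))))


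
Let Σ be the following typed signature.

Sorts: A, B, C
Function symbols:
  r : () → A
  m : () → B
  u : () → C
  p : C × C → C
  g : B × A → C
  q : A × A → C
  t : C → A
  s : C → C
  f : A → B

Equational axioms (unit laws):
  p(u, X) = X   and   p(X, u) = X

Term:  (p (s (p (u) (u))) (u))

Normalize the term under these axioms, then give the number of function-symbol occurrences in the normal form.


size = 2

1. (p (s (p (u) (u))) (u))  →  (s (p (u) (u)))
2. (s (p (u) (u)))  →  (s (u))
normal form: (s (u))


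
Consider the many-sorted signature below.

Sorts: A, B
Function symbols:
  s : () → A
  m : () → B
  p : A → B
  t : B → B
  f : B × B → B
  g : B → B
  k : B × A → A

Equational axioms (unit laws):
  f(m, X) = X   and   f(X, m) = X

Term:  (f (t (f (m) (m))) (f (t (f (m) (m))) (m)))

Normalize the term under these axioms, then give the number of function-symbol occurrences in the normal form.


1. (f (t (f (m) (m))) (f (t (f (m) (m))) (m)))  →  (f (t (m)) (f (t (f (m) (m))) (m)))
2. (f (t (m)) (f (t (f (m) (m))) (m)))  →  (f (t (m)) (t (f (m) (m))))
3. (f (t (m)) (t (f (m) (m))))  →  (f (t (m)) (t (m)))
normal form: (f (t (m)) (t (m)))

size = 5


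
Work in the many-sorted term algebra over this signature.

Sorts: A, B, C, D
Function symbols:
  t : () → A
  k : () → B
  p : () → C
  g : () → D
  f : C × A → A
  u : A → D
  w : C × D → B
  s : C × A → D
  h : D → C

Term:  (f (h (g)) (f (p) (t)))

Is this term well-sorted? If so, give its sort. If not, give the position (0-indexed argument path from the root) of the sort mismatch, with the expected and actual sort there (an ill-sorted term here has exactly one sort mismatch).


well-sorted; sort = A

    (g) : D
  (h (g)) : C
    (p) : C
    (t) : A
  (f (p) (t)) : A
(f (h (g)) (f (p) (t))) : A


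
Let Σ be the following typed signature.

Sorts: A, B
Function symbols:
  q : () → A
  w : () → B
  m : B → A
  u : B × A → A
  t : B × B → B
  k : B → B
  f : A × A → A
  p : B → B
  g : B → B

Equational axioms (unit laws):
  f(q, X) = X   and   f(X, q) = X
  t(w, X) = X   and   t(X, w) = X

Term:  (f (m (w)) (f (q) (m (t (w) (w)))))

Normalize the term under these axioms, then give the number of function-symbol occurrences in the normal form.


size = 5

1. (f (m (w)) (f (q) (m (t (w) (w)))))  →  (f (m (w)) (m (t (w) (w))))
2. (f (m (w)) (m (t (w) (w))))  →  (f (m (w)) (m (w)))
normal form: (f (m (w)) (m (w)))


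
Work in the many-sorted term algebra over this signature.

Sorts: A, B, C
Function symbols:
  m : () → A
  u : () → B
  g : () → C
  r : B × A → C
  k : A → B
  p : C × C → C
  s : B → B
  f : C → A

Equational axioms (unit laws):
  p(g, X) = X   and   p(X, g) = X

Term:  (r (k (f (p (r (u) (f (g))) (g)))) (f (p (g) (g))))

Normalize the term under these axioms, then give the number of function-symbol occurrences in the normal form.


size = 9

1. (r (k (f (p (r (u) (f (g))) (g)))) (f (p (g) (g))))  →  (r (k (f (r (u) (f (g))))) (f (p (g) (g))))
2. (r (k (f (r (u) (f (g))))) (f (p (g) (g))))  →  (r (k (f (r (u) (f (g))))) (f (g)))
normal form: (r (k (f (r (u) (f (g))))) (f (g)))


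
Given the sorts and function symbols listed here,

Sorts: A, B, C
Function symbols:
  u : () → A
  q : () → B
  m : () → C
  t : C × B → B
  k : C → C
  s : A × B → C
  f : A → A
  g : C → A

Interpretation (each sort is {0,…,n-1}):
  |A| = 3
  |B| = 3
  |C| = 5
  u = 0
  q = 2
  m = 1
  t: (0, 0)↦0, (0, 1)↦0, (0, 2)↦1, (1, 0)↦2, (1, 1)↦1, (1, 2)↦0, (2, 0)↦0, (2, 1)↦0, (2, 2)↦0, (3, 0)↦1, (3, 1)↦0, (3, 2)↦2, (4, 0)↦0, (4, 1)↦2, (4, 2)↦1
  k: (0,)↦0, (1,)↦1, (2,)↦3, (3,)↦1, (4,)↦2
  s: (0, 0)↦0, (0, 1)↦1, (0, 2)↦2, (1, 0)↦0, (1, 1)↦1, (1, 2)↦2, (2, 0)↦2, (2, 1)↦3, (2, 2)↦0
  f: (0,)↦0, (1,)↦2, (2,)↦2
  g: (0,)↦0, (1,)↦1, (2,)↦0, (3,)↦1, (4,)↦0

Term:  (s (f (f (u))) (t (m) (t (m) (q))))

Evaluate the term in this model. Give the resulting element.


value = 2

  u = 0
  (f (u)) = f(0,) = 0
  (f (f (u))) = f(0,) = 0
  m = 1
  m = 1
  q = 2
  (t (m) (q)) = t(1, 2) = 0
  (t (m) (t (m) (q))) = t(1, 0) = 2
  (s (f (f (u))) (t (m) (t (m) (q)))) = s(0, 2) = 2


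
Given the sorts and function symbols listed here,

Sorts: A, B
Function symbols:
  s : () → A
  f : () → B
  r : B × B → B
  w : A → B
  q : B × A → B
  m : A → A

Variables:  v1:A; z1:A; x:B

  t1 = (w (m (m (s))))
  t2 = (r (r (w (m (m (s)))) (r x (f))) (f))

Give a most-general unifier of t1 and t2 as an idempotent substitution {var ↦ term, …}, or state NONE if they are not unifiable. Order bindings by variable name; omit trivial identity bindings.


NONE (not unifiable)

head clash or occurs-check failure — not unifiable


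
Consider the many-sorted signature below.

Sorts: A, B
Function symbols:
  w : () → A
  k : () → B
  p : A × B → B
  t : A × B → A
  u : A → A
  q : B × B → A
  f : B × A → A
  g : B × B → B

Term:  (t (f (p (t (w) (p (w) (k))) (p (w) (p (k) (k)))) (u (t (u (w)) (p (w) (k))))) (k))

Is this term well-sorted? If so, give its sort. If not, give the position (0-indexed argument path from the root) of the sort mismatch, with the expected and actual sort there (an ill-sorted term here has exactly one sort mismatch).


ill-sorted at position [0, 0, 1, 1, 0]: expected A, got B

        (w) : A
          (w) : A
          (k) : B
        (p (w) (k)) : B
      (t (w) (p (w) (k))) : A
        (w) : A
          (k) : B
          (k) : B
        (p (k) (k)) : ✗ arg 0 at [0, 0, 1, 1, 0] has sort B, expected A
          (w) : A
        (u (w)) : A
          (w) : A
          (k) : B
        (p (w) (k)) : B
      (t (u (w)) (p (w) (k))) : A
    (u (t (u (w)) (p (w) (k)))) : A
  (k) : B


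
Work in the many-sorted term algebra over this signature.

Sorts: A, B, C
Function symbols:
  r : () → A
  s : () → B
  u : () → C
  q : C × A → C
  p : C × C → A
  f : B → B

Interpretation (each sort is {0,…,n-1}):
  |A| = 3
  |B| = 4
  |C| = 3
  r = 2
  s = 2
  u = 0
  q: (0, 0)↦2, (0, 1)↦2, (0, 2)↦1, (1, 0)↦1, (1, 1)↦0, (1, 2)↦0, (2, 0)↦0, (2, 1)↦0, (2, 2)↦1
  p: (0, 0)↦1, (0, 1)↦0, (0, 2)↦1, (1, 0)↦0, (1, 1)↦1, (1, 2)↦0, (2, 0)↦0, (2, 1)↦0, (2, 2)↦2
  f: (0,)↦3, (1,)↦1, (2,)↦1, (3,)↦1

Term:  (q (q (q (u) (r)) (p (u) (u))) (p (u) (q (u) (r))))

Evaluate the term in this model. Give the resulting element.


value = 2

  u = 0
  r = 2
  (q (u) (r)) = q(0, 2) = 1
  u = 0
  u = 0
  (p (u) (u)) = p(0, 0) = 1
  (q (q (u) (r)) (p (u) (u))) = q(1, 1) = 0
  u = 0
  u = 0
  r = 2
  (q (u) (r)) = q(0, 2) = 1
  (p (u) (q (u) (r))) = p(0, 1) = 0
  (q (q (q (u) (r)) (p (u) (u))) (p (u) (q (u) (r)))) = q(0, 0) = 2


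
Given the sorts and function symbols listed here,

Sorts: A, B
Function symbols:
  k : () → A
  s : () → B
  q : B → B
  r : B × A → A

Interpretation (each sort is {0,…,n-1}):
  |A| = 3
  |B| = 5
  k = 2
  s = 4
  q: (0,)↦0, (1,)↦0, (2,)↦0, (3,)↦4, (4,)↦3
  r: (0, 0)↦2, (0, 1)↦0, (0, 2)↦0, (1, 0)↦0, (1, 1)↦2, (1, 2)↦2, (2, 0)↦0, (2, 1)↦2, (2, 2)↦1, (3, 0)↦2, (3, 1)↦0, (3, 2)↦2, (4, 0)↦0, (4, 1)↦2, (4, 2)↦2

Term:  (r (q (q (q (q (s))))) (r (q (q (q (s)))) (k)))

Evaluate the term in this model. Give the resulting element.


  s = 4
  (q (s)) = q(4,) = 3
  (q (q (s))) = q(3,) = 4
  (q (q (q (s)))) = q(4,) = 3
  (q (q (q (q (s))))) = q(3,) = 4
  s = 4
  (q (s)) = q(4,) = 3
  (q (q (s))) = q(3,) = 4
  (q (q (q (s)))) = q(4,) = 3
  k = 2
  (r (q (q (q (s)))) (k)) = r(3, 2) = 2
  (r (q (q (q (q (s))))) (r (q (q (q (s)))) (k))) = r(4, 2) = 2

value = 2


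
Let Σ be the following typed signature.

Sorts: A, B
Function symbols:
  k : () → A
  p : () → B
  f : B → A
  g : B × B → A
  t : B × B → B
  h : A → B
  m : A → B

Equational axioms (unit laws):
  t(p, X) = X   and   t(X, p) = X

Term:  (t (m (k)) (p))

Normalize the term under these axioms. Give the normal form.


normal form = (m (k))

1. (t (m (k)) (p))  →  (m (k))


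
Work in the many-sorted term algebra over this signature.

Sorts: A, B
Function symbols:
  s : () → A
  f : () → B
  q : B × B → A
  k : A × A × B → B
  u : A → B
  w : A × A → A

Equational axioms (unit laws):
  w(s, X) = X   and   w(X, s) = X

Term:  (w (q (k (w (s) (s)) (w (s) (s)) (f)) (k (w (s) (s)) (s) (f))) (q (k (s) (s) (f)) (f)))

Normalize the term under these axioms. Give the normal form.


normal form = (w (q (k (s) (s) (f)) (k (s) (s) (f))) (q (k (s) (s) (f)) (f)))

1. (w (q (k (w (s) (s)) (w (s) (s)) (f)) (k (w (s) (s)) (s) (f))) (q (k (s) (s) (f)) (f)))  →  (w (q (k (s) (w (s) (s)) (f)) (k (w (s) (s)) (s) (f))) (q (k (s) (s) (f)) (f)))
2. (w (q (k (s) (w (s) (s)) (f)) (k (w (s) (s)) (s) (f))) (q (k (s) (s) (f)) (f)))  →  (w (q (k (s) (s) (f)) (k (w (s) (s)) (s) (f))) (q (k (s) (s) (f)) (f)))
3. (w (q (k (s) (s) (f)) (k (w (s) (s)) (s) (f))) (q (k (s) (s) (f)) (f)))  →  (w (q (k (s) (s) (f)) (k (s) (s) (f))) (q (k (s) (s) (f)) (f)))
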